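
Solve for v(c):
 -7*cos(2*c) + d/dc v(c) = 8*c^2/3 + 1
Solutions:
 v(c) = C1 + 8*c^3/9 + c + 7*sin(2*c)/2


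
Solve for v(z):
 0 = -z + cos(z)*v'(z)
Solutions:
 v(z) = C1 + Integral(z/cos(z), z)


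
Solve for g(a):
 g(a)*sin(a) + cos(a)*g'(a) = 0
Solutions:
 g(a) = C1*cos(a)


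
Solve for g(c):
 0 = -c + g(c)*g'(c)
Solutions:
 g(c) = -sqrt(C1 + c^2)
 g(c) = sqrt(C1 + c^2)


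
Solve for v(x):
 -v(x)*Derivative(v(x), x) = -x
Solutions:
 v(x) = -sqrt(C1 + x^2)
 v(x) = sqrt(C1 + x^2)


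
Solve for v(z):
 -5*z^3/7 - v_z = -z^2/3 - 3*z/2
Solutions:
 v(z) = C1 - 5*z^4/28 + z^3/9 + 3*z^2/4


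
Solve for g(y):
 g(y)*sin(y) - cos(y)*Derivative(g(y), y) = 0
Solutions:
 g(y) = C1/cos(y)


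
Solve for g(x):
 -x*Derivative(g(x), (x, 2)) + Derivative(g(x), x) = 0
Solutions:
 g(x) = C1 + C2*x^2


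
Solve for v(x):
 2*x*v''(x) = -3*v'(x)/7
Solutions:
 v(x) = C1 + C2*x^(11/14)


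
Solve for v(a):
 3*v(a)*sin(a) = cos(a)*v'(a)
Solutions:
 v(a) = C1/cos(a)^3


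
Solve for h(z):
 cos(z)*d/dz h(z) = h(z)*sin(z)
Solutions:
 h(z) = C1/cos(z)


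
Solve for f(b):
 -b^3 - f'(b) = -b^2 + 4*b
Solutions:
 f(b) = C1 - b^4/4 + b^3/3 - 2*b^2


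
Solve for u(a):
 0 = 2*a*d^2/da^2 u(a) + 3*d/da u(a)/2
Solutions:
 u(a) = C1 + C2*a^(1/4)


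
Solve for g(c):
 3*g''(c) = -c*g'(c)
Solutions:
 g(c) = C1 + C2*erf(sqrt(6)*c/6)


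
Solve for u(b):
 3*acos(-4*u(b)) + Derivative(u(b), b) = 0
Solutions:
 Integral(1/acos(-4*_y), (_y, u(b))) = C1 - 3*b


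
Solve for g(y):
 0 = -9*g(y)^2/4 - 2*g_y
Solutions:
 g(y) = 8/(C1 + 9*y)


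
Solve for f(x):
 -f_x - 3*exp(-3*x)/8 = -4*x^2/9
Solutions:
 f(x) = C1 + 4*x^3/27 + exp(-3*x)/8


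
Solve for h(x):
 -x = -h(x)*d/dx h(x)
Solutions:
 h(x) = -sqrt(C1 + x^2)
 h(x) = sqrt(C1 + x^2)


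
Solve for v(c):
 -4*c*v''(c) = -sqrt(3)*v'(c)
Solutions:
 v(c) = C1 + C2*c^(sqrt(3)/4 + 1)


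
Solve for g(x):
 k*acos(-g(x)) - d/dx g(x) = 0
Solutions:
 Integral(1/acos(-_y), (_y, g(x))) = C1 + k*x


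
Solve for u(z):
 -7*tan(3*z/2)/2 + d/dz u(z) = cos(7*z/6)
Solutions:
 u(z) = C1 - 7*log(cos(3*z/2))/3 + 6*sin(7*z/6)/7


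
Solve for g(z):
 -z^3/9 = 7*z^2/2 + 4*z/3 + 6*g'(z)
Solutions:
 g(z) = C1 - z^4/216 - 7*z^3/36 - z^2/9


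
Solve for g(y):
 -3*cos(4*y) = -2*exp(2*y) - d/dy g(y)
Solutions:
 g(y) = C1 - exp(2*y) + 3*sin(4*y)/4


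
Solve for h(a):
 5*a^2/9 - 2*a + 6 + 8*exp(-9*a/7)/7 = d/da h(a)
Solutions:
 h(a) = C1 + 5*a^3/27 - a^2 + 6*a - 8*exp(-9*a/7)/9


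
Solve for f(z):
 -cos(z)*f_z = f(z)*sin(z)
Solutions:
 f(z) = C1*cos(z)


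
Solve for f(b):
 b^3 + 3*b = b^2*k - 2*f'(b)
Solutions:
 f(b) = C1 - b^4/8 + b^3*k/6 - 3*b^2/4


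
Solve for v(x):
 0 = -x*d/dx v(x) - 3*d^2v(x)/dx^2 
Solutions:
 v(x) = C1 + C2*erf(sqrt(6)*x/6)


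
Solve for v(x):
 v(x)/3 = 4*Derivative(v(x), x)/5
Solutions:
 v(x) = C1*exp(5*x/12)


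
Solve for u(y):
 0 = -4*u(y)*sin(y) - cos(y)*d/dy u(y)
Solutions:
 u(y) = C1*cos(y)^4


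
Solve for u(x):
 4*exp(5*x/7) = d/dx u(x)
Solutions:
 u(x) = C1 + 28*exp(5*x/7)/5


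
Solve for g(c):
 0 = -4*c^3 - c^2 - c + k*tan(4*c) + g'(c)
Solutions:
 g(c) = C1 + c^4 + c^3/3 + c^2/2 + k*log(cos(4*c))/4


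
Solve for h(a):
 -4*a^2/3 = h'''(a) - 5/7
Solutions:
 h(a) = C1 + C2*a + C3*a^2 - a^5/45 + 5*a^3/42


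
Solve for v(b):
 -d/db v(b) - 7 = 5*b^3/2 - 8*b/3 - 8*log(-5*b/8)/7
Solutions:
 v(b) = C1 - 5*b^4/8 + 4*b^2/3 + 8*b*log(-b)/7 + b*(-57 - 24*log(2) + 8*log(5))/7


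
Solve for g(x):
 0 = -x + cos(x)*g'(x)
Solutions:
 g(x) = C1 + Integral(x/cos(x), x)


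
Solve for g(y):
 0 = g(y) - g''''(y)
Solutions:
 g(y) = C1*exp(-y) + C2*exp(y) + C3*sin(y) + C4*cos(y)


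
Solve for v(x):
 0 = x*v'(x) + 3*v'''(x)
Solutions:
 v(x) = C1 + Integral(C2*airyai(-3^(2/3)*x/3) + C3*airybi(-3^(2/3)*x/3), x)


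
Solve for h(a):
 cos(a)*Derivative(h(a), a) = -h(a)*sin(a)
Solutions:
 h(a) = C1*cos(a)


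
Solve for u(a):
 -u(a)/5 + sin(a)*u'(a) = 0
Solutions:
 u(a) = C1*(cos(a) - 1)^(1/10)/(cos(a) + 1)^(1/10)


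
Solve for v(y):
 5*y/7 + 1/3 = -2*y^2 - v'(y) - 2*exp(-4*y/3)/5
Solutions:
 v(y) = C1 - 2*y^3/3 - 5*y^2/14 - y/3 + 3*exp(-4*y/3)/10


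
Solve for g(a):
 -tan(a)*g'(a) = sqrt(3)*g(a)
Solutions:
 g(a) = C1/sin(a)^(sqrt(3))


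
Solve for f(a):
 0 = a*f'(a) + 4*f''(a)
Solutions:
 f(a) = C1 + C2*erf(sqrt(2)*a/4)


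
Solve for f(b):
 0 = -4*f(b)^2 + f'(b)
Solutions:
 f(b) = -1/(C1 + 4*b)


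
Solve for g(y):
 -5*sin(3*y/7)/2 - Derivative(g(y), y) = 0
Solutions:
 g(y) = C1 + 35*cos(3*y/7)/6


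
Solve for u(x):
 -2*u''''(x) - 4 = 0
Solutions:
 u(x) = C1 + C2*x + C3*x^2 + C4*x^3 - x^4/12


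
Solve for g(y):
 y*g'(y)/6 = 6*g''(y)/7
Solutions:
 g(y) = C1 + C2*erfi(sqrt(14)*y/12)


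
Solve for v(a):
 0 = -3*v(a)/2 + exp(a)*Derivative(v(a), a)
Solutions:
 v(a) = C1*exp(-3*exp(-a)/2)


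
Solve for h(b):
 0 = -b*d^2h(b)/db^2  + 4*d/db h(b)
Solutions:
 h(b) = C1 + C2*b^5


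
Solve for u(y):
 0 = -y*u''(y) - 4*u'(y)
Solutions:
 u(y) = C1 + C2/y^3


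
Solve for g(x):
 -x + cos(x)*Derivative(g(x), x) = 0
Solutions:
 g(x) = C1 + Integral(x/cos(x), x)


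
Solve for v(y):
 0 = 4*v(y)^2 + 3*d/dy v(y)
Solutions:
 v(y) = 3/(C1 + 4*y)


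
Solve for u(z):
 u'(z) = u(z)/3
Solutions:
 u(z) = C1*exp(z/3)


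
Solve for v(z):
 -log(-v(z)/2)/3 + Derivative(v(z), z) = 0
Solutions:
 -3*Integral(1/(log(-_y) - log(2)), (_y, v(z))) = C1 - z


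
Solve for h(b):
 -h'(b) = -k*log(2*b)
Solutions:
 h(b) = C1 + b*k*log(b) - b*k + b*k*log(2)


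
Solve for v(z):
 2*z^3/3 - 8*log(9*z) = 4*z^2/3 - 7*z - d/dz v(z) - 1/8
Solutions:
 v(z) = C1 - z^4/6 + 4*z^3/9 - 7*z^2/2 + 8*z*log(z) - 65*z/8 + 16*z*log(3)


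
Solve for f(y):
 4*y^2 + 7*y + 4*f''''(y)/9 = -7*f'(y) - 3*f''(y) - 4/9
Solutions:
 f(y) = C1 + C2*exp(3^(1/3)*y*(-3/(7 + sqrt(58))^(1/3) + 3^(1/3)*(7 + sqrt(58))^(1/3))/4)*sin(3*3^(1/6)*y*(3^(2/3)/(7 + sqrt(58))^(1/3) + (7 + sqrt(58))^(1/3))/4) + C3*exp(3^(1/3)*y*(-3/(7 + sqrt(58))^(1/3) + 3^(1/3)*(7 + sqrt(58))^(1/3))/4)*cos(3*3^(1/6)*y*(3^(2/3)/(7 + sqrt(58))^(1/3) + (7 + sqrt(58))^(1/3))/4) + C4*exp(-3^(1/3)*y*(-3/(7 + sqrt(58))^(1/3) + 3^(1/3)*(7 + sqrt(58))^(1/3))/2) - 4*y^3/21 - 25*y^2/98 + 479*y/3087


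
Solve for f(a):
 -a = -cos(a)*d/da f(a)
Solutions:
 f(a) = C1 + Integral(a/cos(a), a)


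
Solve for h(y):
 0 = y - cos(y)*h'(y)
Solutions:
 h(y) = C1 + Integral(y/cos(y), y)


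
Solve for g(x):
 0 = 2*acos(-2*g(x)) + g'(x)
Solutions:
 Integral(1/acos(-2*_y), (_y, g(x))) = C1 - 2*x


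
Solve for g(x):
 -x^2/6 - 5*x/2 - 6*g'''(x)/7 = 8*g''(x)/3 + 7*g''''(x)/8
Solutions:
 g(x) = C1 + C2*x - x^4/192 - 67*x^3/448 + 8265*x^2/50176 + (C3*sin(16*sqrt(237)*x/147) + C4*cos(16*sqrt(237)*x/147))*exp(-24*x/49)


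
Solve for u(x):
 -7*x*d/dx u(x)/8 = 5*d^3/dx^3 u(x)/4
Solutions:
 u(x) = C1 + Integral(C2*airyai(-10^(2/3)*7^(1/3)*x/10) + C3*airybi(-10^(2/3)*7^(1/3)*x/10), x)


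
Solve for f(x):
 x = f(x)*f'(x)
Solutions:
 f(x) = -sqrt(C1 + x^2)
 f(x) = sqrt(C1 + x^2)


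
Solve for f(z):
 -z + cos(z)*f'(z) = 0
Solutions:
 f(z) = C1 + Integral(z/cos(z), z)


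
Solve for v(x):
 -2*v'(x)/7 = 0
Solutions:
 v(x) = C1


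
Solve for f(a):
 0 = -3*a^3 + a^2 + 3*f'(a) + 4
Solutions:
 f(a) = C1 + a^4/4 - a^3/9 - 4*a/3


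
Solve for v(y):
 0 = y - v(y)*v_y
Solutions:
 v(y) = -sqrt(C1 + y^2)
 v(y) = sqrt(C1 + y^2)


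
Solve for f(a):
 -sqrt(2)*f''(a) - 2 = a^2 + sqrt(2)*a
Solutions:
 f(a) = C1 + C2*a - sqrt(2)*a^4/24 - a^3/6 - sqrt(2)*a^2/2


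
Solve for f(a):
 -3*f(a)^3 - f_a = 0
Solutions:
 f(a) = -sqrt(2)*sqrt(-1/(C1 - 3*a))/2
 f(a) = sqrt(2)*sqrt(-1/(C1 - 3*a))/2


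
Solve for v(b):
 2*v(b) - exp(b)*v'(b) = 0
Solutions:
 v(b) = C1*exp(-2*exp(-b))


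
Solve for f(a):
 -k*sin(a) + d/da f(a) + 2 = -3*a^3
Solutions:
 f(a) = C1 - 3*a^4/4 - 2*a - k*cos(a)


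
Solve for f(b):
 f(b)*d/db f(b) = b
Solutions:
 f(b) = -sqrt(C1 + b^2)
 f(b) = sqrt(C1 + b^2)


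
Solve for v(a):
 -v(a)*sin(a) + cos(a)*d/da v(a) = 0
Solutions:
 v(a) = C1/cos(a)


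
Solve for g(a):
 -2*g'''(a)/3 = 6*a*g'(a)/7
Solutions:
 g(a) = C1 + Integral(C2*airyai(-21^(2/3)*a/7) + C3*airybi(-21^(2/3)*a/7), a)


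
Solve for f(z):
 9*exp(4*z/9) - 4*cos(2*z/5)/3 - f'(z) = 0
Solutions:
 f(z) = C1 + 81*exp(4*z/9)/4 - 10*sin(2*z/5)/3


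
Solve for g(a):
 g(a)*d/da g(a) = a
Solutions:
 g(a) = -sqrt(C1 + a^2)
 g(a) = sqrt(C1 + a^2)


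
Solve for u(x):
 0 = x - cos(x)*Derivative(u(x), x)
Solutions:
 u(x) = C1 + Integral(x/cos(x), x)


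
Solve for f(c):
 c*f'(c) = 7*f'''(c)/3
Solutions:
 f(c) = C1 + Integral(C2*airyai(3^(1/3)*7^(2/3)*c/7) + C3*airybi(3^(1/3)*7^(2/3)*c/7), c)


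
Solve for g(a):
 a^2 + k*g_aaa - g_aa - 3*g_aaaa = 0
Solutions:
 g(a) = C1 + C2*a + C3*exp(a*(k - sqrt(k^2 - 12))/6) + C4*exp(a*(k + sqrt(k^2 - 12))/6) + a^4/12 + a^3*k/3 + a^2*(k^2 - 3)


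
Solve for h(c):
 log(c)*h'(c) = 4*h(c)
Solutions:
 h(c) = C1*exp(4*li(c))


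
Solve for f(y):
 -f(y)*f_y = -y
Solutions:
 f(y) = -sqrt(C1 + y^2)
 f(y) = sqrt(C1 + y^2)


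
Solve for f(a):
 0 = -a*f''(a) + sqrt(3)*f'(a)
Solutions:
 f(a) = C1 + C2*a^(1 + sqrt(3))


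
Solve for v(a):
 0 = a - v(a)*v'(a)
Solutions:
 v(a) = -sqrt(C1 + a^2)
 v(a) = sqrt(C1 + a^2)


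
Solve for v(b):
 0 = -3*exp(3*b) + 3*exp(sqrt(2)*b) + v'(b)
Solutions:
 v(b) = C1 + exp(3*b) - 3*sqrt(2)*exp(sqrt(2)*b)/2


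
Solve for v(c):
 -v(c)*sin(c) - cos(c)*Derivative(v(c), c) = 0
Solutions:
 v(c) = C1*cos(c)


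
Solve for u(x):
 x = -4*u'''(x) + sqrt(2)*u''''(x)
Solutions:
 u(x) = C1 + C2*x + C3*x^2 + C4*exp(2*sqrt(2)*x) - x^4/96 - sqrt(2)*x^3/96


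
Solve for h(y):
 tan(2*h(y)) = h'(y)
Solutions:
 h(y) = -asin(C1*exp(2*y))/2 + pi/2
 h(y) = asin(C1*exp(2*y))/2


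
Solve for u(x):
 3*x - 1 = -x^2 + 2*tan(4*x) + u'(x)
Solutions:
 u(x) = C1 + x^3/3 + 3*x^2/2 - x + log(cos(4*x))/2


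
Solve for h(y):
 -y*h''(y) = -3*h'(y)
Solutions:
 h(y) = C1 + C2*y^4


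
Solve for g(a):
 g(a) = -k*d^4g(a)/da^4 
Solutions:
 g(a) = C1*exp(-a*(-1/k)^(1/4)) + C2*exp(a*(-1/k)^(1/4)) + C3*exp(-I*a*(-1/k)^(1/4)) + C4*exp(I*a*(-1/k)^(1/4))


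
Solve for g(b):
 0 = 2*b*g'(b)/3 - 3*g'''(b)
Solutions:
 g(b) = C1 + Integral(C2*airyai(6^(1/3)*b/3) + C3*airybi(6^(1/3)*b/3), b)


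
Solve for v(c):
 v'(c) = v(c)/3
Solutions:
 v(c) = C1*exp(c/3)


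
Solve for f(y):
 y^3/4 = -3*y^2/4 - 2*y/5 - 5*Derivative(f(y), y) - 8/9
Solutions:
 f(y) = C1 - y^4/80 - y^3/20 - y^2/25 - 8*y/45


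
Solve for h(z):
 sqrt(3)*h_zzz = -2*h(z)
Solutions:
 h(z) = C3*exp(-2^(1/3)*3^(5/6)*z/3) + (C1*sin(6^(1/3)*z/2) + C2*cos(6^(1/3)*z/2))*exp(2^(1/3)*3^(5/6)*z/6)


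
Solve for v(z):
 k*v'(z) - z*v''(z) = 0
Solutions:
 v(z) = C1 + z^(re(k) + 1)*(C2*sin(log(z)*Abs(im(k))) + C3*cos(log(z)*im(k)))


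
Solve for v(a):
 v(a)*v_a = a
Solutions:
 v(a) = -sqrt(C1 + a^2)
 v(a) = sqrt(C1 + a^2)


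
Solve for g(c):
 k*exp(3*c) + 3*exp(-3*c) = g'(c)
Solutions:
 g(c) = C1 + k*exp(3*c)/3 - exp(-3*c)


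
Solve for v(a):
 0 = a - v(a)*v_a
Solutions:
 v(a) = -sqrt(C1 + a^2)
 v(a) = sqrt(C1 + a^2)


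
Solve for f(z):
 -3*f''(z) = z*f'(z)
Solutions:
 f(z) = C1 + C2*erf(sqrt(6)*z/6)


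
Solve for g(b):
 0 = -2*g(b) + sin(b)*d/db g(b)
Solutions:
 g(b) = C1*(cos(b) - 1)/(cos(b) + 1)


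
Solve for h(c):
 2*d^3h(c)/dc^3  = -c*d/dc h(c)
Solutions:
 h(c) = C1 + Integral(C2*airyai(-2^(2/3)*c/2) + C3*airybi(-2^(2/3)*c/2), c)


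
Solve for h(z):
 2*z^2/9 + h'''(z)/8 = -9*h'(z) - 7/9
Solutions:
 h(z) = C1 + C2*sin(6*sqrt(2)*z) + C3*cos(6*sqrt(2)*z) - 2*z^3/243 - 125*z/1458


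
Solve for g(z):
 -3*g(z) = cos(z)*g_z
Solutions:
 g(z) = C1*(sin(z) - 1)^(3/2)/(sin(z) + 1)^(3/2)


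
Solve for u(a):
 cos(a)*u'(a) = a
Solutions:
 u(a) = C1 + Integral(a/cos(a), a)


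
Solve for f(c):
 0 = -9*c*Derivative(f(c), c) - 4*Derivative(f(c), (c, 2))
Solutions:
 f(c) = C1 + C2*erf(3*sqrt(2)*c/4)


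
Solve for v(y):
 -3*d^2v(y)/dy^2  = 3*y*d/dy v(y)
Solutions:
 v(y) = C1 + C2*erf(sqrt(2)*y/2)


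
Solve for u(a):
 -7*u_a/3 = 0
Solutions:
 u(a) = C1


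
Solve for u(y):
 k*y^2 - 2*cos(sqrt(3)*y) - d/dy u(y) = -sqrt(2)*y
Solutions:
 u(y) = C1 + k*y^3/3 + sqrt(2)*y^2/2 - 2*sqrt(3)*sin(sqrt(3)*y)/3


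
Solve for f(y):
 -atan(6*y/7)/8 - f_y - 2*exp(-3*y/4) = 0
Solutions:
 f(y) = C1 - y*atan(6*y/7)/8 + 7*log(36*y^2 + 49)/96 + 8*exp(-3*y/4)/3


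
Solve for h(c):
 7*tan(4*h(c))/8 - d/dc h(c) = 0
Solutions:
 h(c) = -asin(C1*exp(7*c/2))/4 + pi/4
 h(c) = asin(C1*exp(7*c/2))/4


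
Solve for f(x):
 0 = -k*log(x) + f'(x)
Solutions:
 f(x) = C1 + k*x*log(x) - k*x


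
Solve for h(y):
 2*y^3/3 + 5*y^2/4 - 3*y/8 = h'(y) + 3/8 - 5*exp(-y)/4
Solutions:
 h(y) = C1 + y^4/6 + 5*y^3/12 - 3*y^2/16 - 3*y/8 - 5*exp(-y)/4


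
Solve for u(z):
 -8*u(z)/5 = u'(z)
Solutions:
 u(z) = C1*exp(-8*z/5)


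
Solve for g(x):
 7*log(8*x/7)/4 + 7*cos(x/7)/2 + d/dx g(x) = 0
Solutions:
 g(x) = C1 - 7*x*log(x)/4 - 6*x*log(2) + 7*x/4 + x*log(7) + 3*x*log(14)/4 - 49*sin(x/7)/2


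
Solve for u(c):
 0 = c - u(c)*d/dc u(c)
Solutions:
 u(c) = -sqrt(C1 + c^2)
 u(c) = sqrt(C1 + c^2)


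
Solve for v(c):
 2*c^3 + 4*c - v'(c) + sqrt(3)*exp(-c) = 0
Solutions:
 v(c) = C1 + c^4/2 + 2*c^2 - sqrt(3)*exp(-c)


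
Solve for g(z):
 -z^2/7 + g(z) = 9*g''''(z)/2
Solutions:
 g(z) = C1*exp(-2^(1/4)*sqrt(3)*z/3) + C2*exp(2^(1/4)*sqrt(3)*z/3) + C3*sin(2^(1/4)*sqrt(3)*z/3) + C4*cos(2^(1/4)*sqrt(3)*z/3) + z^2/7


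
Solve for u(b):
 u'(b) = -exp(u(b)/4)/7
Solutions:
 u(b) = 4*log(1/(C1 + b)) + 4*log(28)


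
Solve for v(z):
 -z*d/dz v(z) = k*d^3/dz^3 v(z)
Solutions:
 v(z) = C1 + Integral(C2*airyai(z*(-1/k)^(1/3)) + C3*airybi(z*(-1/k)^(1/3)), z)


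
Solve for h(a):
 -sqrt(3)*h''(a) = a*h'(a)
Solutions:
 h(a) = C1 + C2*erf(sqrt(2)*3^(3/4)*a/6)


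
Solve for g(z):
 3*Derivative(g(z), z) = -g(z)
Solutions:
 g(z) = C1*exp(-z/3)


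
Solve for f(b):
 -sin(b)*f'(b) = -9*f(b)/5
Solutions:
 f(b) = C1*(cos(b) - 1)^(9/10)/(cos(b) + 1)^(9/10)


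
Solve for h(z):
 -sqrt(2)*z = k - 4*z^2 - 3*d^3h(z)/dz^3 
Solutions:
 h(z) = C1 + C2*z + C3*z^2 + k*z^3/18 - z^5/45 + sqrt(2)*z^4/72


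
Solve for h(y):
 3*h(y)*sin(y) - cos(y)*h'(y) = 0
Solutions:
 h(y) = C1/cos(y)^3


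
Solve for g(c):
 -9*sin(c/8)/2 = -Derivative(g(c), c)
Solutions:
 g(c) = C1 - 36*cos(c/8)


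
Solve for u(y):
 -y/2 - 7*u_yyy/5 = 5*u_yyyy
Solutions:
 u(y) = C1 + C2*y + C3*y^2 + C4*exp(-7*y/25) - 5*y^4/336 + 125*y^3/588


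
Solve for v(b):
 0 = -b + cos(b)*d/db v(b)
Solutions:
 v(b) = C1 + Integral(b/cos(b), b)


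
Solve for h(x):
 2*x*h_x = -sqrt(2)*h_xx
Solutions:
 h(x) = C1 + C2*erf(2^(3/4)*x/2)


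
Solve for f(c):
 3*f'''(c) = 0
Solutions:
 f(c) = C1 + C2*c + C3*c^2


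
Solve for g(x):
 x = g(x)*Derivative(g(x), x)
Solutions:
 g(x) = -sqrt(C1 + x^2)
 g(x) = sqrt(C1 + x^2)


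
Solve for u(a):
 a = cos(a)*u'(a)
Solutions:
 u(a) = C1 + Integral(a/cos(a), a)


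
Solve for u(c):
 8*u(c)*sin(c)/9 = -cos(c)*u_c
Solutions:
 u(c) = C1*cos(c)^(8/9)


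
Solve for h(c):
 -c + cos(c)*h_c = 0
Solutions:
 h(c) = C1 + Integral(c/cos(c), c)


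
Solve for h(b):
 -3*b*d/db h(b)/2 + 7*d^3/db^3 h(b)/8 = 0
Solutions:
 h(b) = C1 + Integral(C2*airyai(12^(1/3)*7^(2/3)*b/7) + C3*airybi(12^(1/3)*7^(2/3)*b/7), b)


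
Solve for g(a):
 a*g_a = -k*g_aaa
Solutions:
 g(a) = C1 + Integral(C2*airyai(a*(-1/k)^(1/3)) + C3*airybi(a*(-1/k)^(1/3)), a)


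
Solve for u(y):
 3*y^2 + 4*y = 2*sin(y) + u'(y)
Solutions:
 u(y) = C1 + y^3 + 2*y^2 + 2*cos(y)


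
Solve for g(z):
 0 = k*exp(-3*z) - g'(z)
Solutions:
 g(z) = C1 - k*exp(-3*z)/3


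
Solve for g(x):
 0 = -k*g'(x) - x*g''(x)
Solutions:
 g(x) = C1 + x^(1 - re(k))*(C2*sin(log(x)*Abs(im(k))) + C3*cos(log(x)*im(k)))


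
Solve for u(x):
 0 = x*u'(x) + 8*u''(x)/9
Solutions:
 u(x) = C1 + C2*erf(3*x/4)


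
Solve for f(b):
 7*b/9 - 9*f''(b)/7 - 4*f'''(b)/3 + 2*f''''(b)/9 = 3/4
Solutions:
 f(b) = C1 + C2*b + C3*exp(3*b*(1 - sqrt(322)/14)) + C4*exp(3*b*(1 + sqrt(322)/14)) + 49*b^3/486 - 10591*b^2/17496


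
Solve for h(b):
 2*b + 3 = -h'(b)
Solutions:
 h(b) = C1 - b^2 - 3*b


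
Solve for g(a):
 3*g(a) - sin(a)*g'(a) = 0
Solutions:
 g(a) = C1*(cos(a) - 1)^(3/2)/(cos(a) + 1)^(3/2)


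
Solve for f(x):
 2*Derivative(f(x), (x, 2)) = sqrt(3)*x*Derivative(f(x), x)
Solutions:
 f(x) = C1 + C2*erfi(3^(1/4)*x/2)


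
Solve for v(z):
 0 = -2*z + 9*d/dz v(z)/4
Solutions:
 v(z) = C1 + 4*z^2/9


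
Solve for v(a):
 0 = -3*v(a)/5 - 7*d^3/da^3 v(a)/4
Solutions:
 v(a) = C3*exp(a*(-12^(1/3)*35^(2/3) + 3*3^(1/3)*70^(2/3))/140)*sin(3^(5/6)*70^(2/3)*a/70) + C4*exp(a*(-12^(1/3)*35^(2/3) + 3*3^(1/3)*70^(2/3))/140)*cos(3^(5/6)*70^(2/3)*a/70) + C5*exp(-a*(12^(1/3)*35^(2/3) + 3*3^(1/3)*70^(2/3))/140) + (C1*sin(3^(5/6)*70^(2/3)*a/70) + C2*cos(3^(5/6)*70^(2/3)*a/70))*exp(12^(1/3)*35^(2/3)*a/70)


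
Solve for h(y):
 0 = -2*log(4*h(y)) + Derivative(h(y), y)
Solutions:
 -Integral(1/(log(_y) + 2*log(2)), (_y, h(y)))/2 = C1 - y


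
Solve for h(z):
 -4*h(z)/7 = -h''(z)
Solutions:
 h(z) = C1*exp(-2*sqrt(7)*z/7) + C2*exp(2*sqrt(7)*z/7)


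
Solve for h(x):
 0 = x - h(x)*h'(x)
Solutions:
 h(x) = -sqrt(C1 + x^2)
 h(x) = sqrt(C1 + x^2)


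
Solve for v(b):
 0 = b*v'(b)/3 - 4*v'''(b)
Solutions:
 v(b) = C1 + Integral(C2*airyai(18^(1/3)*b/6) + C3*airybi(18^(1/3)*b/6), b)


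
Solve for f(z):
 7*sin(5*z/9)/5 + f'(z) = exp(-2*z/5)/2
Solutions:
 f(z) = C1 + 63*cos(5*z/9)/25 - 5*exp(-2*z/5)/4


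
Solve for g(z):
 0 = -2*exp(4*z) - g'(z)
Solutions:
 g(z) = C1 - exp(4*z)/2


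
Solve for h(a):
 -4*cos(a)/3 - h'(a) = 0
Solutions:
 h(a) = C1 - 4*sin(a)/3


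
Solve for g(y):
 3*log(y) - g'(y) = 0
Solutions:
 g(y) = C1 + 3*y*log(y) - 3*y


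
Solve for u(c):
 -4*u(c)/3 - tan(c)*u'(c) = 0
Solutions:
 u(c) = C1/sin(c)^(4/3)


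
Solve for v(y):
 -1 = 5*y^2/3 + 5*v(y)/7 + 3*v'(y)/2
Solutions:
 v(y) = C1*exp(-10*y/21) - 7*y^2/3 + 49*y/5 - 1099/50


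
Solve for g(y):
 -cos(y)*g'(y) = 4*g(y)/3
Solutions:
 g(y) = C1*(sin(y) - 1)^(2/3)/(sin(y) + 1)^(2/3)


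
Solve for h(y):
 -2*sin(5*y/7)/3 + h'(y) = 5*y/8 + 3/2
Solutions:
 h(y) = C1 + 5*y^2/16 + 3*y/2 - 14*cos(5*y/7)/15


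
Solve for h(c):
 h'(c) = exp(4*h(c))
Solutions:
 h(c) = log(-(-1/(C1 + 4*c))^(1/4))
 h(c) = log(-1/(C1 + 4*c))/4
 h(c) = log(-I*(-1/(C1 + 4*c))^(1/4))
 h(c) = log(I*(-1/(C1 + 4*c))^(1/4))


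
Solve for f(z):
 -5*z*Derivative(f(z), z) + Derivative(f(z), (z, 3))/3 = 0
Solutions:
 f(z) = C1 + Integral(C2*airyai(15^(1/3)*z) + C3*airybi(15^(1/3)*z), z)


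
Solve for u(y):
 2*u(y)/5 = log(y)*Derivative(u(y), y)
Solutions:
 u(y) = C1*exp(2*li(y)/5)


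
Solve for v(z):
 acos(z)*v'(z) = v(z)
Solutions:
 v(z) = C1*exp(Integral(1/acos(z), z))


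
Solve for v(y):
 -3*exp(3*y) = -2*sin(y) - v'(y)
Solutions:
 v(y) = C1 + exp(3*y) + 2*cos(y)


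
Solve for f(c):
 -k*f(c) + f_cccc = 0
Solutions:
 f(c) = C1*exp(-c*k^(1/4)) + C2*exp(c*k^(1/4)) + C3*exp(-I*c*k^(1/4)) + C4*exp(I*c*k^(1/4))


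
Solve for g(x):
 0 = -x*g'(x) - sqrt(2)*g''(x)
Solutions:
 g(x) = C1 + C2*erf(2^(1/4)*x/2)


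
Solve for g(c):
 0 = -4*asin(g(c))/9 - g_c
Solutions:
 Integral(1/asin(_y), (_y, g(c))) = C1 - 4*c/9


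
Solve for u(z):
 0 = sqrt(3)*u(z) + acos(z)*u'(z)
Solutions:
 u(z) = C1*exp(-sqrt(3)*Integral(1/acos(z), z))


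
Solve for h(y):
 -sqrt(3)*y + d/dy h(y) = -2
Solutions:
 h(y) = C1 + sqrt(3)*y^2/2 - 2*y


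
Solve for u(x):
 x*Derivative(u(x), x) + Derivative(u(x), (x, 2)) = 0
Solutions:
 u(x) = C1 + C2*erf(sqrt(2)*x/2)


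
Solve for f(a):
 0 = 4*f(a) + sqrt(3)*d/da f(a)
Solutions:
 f(a) = C1*exp(-4*sqrt(3)*a/3)


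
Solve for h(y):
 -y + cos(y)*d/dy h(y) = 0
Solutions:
 h(y) = C1 + Integral(y/cos(y), y)


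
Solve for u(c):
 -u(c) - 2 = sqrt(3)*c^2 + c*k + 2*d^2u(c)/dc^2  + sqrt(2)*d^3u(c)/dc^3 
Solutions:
 u(c) = C1*exp(c*(-4*sqrt(2) + 4*2^(2/3)/(3*sqrt(258) + 35*sqrt(2))^(1/3) + 2^(1/3)*(3*sqrt(258) + 35*sqrt(2))^(1/3))/12)*sin(2^(1/3)*sqrt(3)*c*(-(3*sqrt(258) + 35*sqrt(2))^(1/3) + 4*2^(1/3)/(3*sqrt(258) + 35*sqrt(2))^(1/3))/12) + C2*exp(c*(-4*sqrt(2) + 4*2^(2/3)/(3*sqrt(258) + 35*sqrt(2))^(1/3) + 2^(1/3)*(3*sqrt(258) + 35*sqrt(2))^(1/3))/12)*cos(2^(1/3)*sqrt(3)*c*(-(3*sqrt(258) + 35*sqrt(2))^(1/3) + 4*2^(1/3)/(3*sqrt(258) + 35*sqrt(2))^(1/3))/12) + C3*exp(-c*(4*2^(2/3)/(3*sqrt(258) + 35*sqrt(2))^(1/3) + 2*sqrt(2) + 2^(1/3)*(3*sqrt(258) + 35*sqrt(2))^(1/3))/6) - sqrt(3)*c^2 - c*k - 2 + 4*sqrt(3)


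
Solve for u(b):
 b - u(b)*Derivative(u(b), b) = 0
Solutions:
 u(b) = -sqrt(C1 + b^2)
 u(b) = sqrt(C1 + b^2)


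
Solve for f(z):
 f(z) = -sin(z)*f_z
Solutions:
 f(z) = C1*sqrt(cos(z) + 1)/sqrt(cos(z) - 1)


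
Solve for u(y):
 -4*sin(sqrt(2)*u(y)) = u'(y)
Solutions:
 u(y) = sqrt(2)*(pi - acos((-exp(2*sqrt(2)*C1) - exp(8*sqrt(2)*y))/(exp(2*sqrt(2)*C1) - exp(8*sqrt(2)*y)))/2)
 u(y) = sqrt(2)*acos((-exp(2*sqrt(2)*C1) - exp(8*sqrt(2)*y))/(exp(2*sqrt(2)*C1) - exp(8*sqrt(2)*y)))/2


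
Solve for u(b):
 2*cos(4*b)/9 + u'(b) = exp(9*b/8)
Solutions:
 u(b) = C1 + 8*exp(9*b/8)/9 - sin(4*b)/18


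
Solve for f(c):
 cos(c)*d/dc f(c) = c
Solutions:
 f(c) = C1 + Integral(c/cos(c), c)


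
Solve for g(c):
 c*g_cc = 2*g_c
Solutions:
 g(c) = C1 + C2*c^3


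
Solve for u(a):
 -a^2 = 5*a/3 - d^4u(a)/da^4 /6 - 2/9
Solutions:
 u(a) = C1 + C2*a + C3*a^2 + C4*a^3 + a^6/60 + a^5/12 - a^4/18


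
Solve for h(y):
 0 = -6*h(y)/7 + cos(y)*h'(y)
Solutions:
 h(y) = C1*(sin(y) + 1)^(3/7)/(sin(y) - 1)^(3/7)


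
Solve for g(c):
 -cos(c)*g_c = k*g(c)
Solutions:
 g(c) = C1*exp(k*(log(sin(c) - 1) - log(sin(c) + 1))/2)


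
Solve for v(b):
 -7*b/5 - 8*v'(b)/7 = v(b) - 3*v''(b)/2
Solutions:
 v(b) = C1*exp(b*(8 - sqrt(358))/21) + C2*exp(b*(8 + sqrt(358))/21) - 7*b/5 + 8/5


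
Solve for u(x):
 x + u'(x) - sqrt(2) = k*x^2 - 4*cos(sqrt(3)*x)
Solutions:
 u(x) = C1 + k*x^3/3 - x^2/2 + sqrt(2)*x - 4*sqrt(3)*sin(sqrt(3)*x)/3


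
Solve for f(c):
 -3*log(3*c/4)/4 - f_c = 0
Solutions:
 f(c) = C1 - 3*c*log(c)/4 - 3*c*log(3)/4 + 3*c/4 + 3*c*log(2)/2


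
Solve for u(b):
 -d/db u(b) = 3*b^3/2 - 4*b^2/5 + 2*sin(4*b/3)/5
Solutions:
 u(b) = C1 - 3*b^4/8 + 4*b^3/15 + 3*cos(4*b/3)/10


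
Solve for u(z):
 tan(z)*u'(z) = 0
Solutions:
 u(z) = C1


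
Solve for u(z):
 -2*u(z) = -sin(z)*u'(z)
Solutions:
 u(z) = C1*(cos(z) - 1)/(cos(z) + 1)


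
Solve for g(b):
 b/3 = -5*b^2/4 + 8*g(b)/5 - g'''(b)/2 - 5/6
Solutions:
 g(b) = C3*exp(2*2^(1/3)*5^(2/3)*b/5) + 25*b^2/32 + 5*b/24 + (C1*sin(2^(1/3)*sqrt(3)*5^(2/3)*b/5) + C2*cos(2^(1/3)*sqrt(3)*5^(2/3)*b/5))*exp(-2^(1/3)*5^(2/3)*b/5) + 25/48


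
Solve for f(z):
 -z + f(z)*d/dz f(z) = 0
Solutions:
 f(z) = -sqrt(C1 + z^2)
 f(z) = sqrt(C1 + z^2)


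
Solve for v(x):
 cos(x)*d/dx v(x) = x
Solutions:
 v(x) = C1 + Integral(x/cos(x), x)


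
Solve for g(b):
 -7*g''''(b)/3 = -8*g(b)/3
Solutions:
 g(b) = C1*exp(-14^(3/4)*b/7) + C2*exp(14^(3/4)*b/7) + C3*sin(14^(3/4)*b/7) + C4*cos(14^(3/4)*b/7)


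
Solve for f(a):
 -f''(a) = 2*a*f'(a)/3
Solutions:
 f(a) = C1 + C2*erf(sqrt(3)*a/3)


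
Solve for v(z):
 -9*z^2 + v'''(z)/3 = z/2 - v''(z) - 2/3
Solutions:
 v(z) = C1 + C2*z + C3*exp(-3*z) + 3*z^4/4 - 11*z^3/12 + 7*z^2/12


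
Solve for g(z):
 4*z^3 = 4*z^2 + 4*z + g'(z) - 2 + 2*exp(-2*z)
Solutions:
 g(z) = C1 + z^4 - 4*z^3/3 - 2*z^2 + 2*z + exp(-2*z)


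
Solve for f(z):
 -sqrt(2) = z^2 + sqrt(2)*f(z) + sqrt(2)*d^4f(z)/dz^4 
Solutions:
 f(z) = -sqrt(2)*z^2/2 + (C1*sin(sqrt(2)*z/2) + C2*cos(sqrt(2)*z/2))*exp(-sqrt(2)*z/2) + (C3*sin(sqrt(2)*z/2) + C4*cos(sqrt(2)*z/2))*exp(sqrt(2)*z/2) - 1


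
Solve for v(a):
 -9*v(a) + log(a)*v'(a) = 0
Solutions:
 v(a) = C1*exp(9*li(a))


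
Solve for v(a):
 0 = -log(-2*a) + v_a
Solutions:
 v(a) = C1 + a*log(-a) + a*(-1 + log(2))


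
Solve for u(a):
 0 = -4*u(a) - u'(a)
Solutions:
 u(a) = C1*exp(-4*a)


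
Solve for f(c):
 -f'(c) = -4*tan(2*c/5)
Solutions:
 f(c) = C1 - 10*log(cos(2*c/5))


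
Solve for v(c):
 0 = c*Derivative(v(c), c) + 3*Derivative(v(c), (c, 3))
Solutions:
 v(c) = C1 + Integral(C2*airyai(-3^(2/3)*c/3) + C3*airybi(-3^(2/3)*c/3), c)


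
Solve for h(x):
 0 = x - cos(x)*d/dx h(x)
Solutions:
 h(x) = C1 + Integral(x/cos(x), x)


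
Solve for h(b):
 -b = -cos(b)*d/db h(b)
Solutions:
 h(b) = C1 + Integral(b/cos(b), b)


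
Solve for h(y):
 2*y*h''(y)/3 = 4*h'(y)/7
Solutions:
 h(y) = C1 + C2*y^(13/7)


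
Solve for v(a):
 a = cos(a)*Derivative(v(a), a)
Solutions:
 v(a) = C1 + Integral(a/cos(a), a)


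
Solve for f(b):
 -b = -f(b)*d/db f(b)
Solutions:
 f(b) = -sqrt(C1 + b^2)
 f(b) = sqrt(C1 + b^2)


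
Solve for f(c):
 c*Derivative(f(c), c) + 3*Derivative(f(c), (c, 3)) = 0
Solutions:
 f(c) = C1 + Integral(C2*airyai(-3^(2/3)*c/3) + C3*airybi(-3^(2/3)*c/3), c)


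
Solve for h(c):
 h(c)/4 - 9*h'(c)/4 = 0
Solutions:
 h(c) = C1*exp(c/9)


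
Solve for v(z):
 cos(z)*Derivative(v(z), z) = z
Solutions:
 v(z) = C1 + Integral(z/cos(z), z)


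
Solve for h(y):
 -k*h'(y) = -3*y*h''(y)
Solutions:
 h(y) = C1 + y^(re(k)/3 + 1)*(C2*sin(log(y)*Abs(im(k))/3) + C3*cos(log(y)*im(k)/3))


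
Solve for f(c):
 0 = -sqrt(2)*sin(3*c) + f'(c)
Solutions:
 f(c) = C1 - sqrt(2)*cos(3*c)/3


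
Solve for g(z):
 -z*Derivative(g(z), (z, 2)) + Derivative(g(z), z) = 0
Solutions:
 g(z) = C1 + C2*z^2


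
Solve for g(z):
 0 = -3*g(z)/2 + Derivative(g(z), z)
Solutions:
 g(z) = C1*exp(3*z/2)


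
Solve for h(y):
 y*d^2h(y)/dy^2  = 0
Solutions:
 h(y) = C1 + C2*y


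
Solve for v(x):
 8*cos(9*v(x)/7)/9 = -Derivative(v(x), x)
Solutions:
 8*x/9 - 7*log(sin(9*v(x)/7) - 1)/18 + 7*log(sin(9*v(x)/7) + 1)/18 = C1


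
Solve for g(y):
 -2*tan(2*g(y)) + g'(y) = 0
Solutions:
 g(y) = -asin(C1*exp(4*y))/2 + pi/2
 g(y) = asin(C1*exp(4*y))/2


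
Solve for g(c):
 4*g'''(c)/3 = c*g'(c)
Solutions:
 g(c) = C1 + Integral(C2*airyai(6^(1/3)*c/2) + C3*airybi(6^(1/3)*c/2), c)


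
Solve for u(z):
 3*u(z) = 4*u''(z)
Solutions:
 u(z) = C1*exp(-sqrt(3)*z/2) + C2*exp(sqrt(3)*z/2)


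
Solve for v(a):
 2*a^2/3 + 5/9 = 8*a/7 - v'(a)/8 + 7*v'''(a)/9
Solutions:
 v(a) = C1 + C2*exp(-3*sqrt(14)*a/28) + C3*exp(3*sqrt(14)*a/28) - 16*a^3/9 + 32*a^2/7 - 1912*a/27


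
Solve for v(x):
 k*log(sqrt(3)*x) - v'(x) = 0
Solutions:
 v(x) = C1 + k*x*log(x) - k*x + k*x*log(3)/2


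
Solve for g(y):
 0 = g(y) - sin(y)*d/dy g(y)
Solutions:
 g(y) = C1*sqrt(cos(y) - 1)/sqrt(cos(y) + 1)


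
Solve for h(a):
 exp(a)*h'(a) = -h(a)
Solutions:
 h(a) = C1*exp(exp(-a))


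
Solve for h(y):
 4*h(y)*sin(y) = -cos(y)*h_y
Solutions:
 h(y) = C1*cos(y)^4


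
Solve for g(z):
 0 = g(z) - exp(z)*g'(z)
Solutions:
 g(z) = C1*exp(-exp(-z))


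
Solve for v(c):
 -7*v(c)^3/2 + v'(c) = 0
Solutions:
 v(c) = -sqrt(-1/(C1 + 7*c))
 v(c) = sqrt(-1/(C1 + 7*c))


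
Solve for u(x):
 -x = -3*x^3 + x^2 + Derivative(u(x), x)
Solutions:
 u(x) = C1 + 3*x^4/4 - x^3/3 - x^2/2


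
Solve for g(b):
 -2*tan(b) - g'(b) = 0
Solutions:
 g(b) = C1 + 2*log(cos(b))


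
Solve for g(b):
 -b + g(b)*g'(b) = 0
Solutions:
 g(b) = -sqrt(C1 + b^2)
 g(b) = sqrt(C1 + b^2)


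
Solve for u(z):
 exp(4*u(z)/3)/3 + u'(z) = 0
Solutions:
 u(z) = 3*log(-(1/(C1 + 4*z))^(1/4)) + 3*log(3)/2
 u(z) = 3*log(1/(C1 + 4*z))/4 + 3*log(3)/2
 u(z) = 3*log(-I*(1/(C1 + 4*z))^(1/4)) + 3*log(3)/2
 u(z) = 3*log(I*(1/(C1 + 4*z))^(1/4)) + 3*log(3)/2


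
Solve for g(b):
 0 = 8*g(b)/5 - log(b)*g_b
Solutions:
 g(b) = C1*exp(8*li(b)/5)


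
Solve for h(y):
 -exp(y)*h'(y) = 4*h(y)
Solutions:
 h(y) = C1*exp(4*exp(-y))


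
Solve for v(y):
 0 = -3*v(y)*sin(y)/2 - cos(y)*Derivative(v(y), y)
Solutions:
 v(y) = C1*cos(y)^(3/2)


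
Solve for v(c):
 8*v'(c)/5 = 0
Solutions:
 v(c) = C1


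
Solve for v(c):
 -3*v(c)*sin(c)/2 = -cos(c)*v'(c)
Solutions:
 v(c) = C1/cos(c)^(3/2)


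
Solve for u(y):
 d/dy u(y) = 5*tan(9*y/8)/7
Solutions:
 u(y) = C1 - 40*log(cos(9*y/8))/63


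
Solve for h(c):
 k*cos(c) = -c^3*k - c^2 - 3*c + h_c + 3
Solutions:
 h(c) = C1 + c^4*k/4 + c^3/3 + 3*c^2/2 - 3*c + k*sin(c)


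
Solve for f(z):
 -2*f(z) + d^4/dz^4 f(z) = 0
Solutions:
 f(z) = C1*exp(-2^(1/4)*z) + C2*exp(2^(1/4)*z) + C3*sin(2^(1/4)*z) + C4*cos(2^(1/4)*z)


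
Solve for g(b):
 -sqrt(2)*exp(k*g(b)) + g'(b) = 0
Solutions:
 g(b) = Piecewise((log(-1/(C1*k + sqrt(2)*b*k))/k, Ne(k, 0)), (nan, True))
 g(b) = Piecewise((C1 + sqrt(2)*b, Eq(k, 0)), (nan, True))


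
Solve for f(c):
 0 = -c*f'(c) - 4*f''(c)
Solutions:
 f(c) = C1 + C2*erf(sqrt(2)*c/4)


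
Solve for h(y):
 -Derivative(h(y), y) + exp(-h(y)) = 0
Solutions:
 h(y) = log(C1 + y)


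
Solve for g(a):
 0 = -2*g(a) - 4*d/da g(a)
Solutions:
 g(a) = C1*exp(-a/2)


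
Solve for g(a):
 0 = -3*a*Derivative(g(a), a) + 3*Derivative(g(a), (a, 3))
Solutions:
 g(a) = C1 + Integral(C2*airyai(a) + C3*airybi(a), a)


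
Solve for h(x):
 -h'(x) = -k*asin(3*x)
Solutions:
 h(x) = C1 + k*(x*asin(3*x) + sqrt(1 - 9*x^2)/3)


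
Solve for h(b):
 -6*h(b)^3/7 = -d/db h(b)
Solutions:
 h(b) = -sqrt(14)*sqrt(-1/(C1 + 6*b))/2
 h(b) = sqrt(14)*sqrt(-1/(C1 + 6*b))/2


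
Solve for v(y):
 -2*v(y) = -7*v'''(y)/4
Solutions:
 v(y) = C3*exp(2*7^(2/3)*y/7) + (C1*sin(sqrt(3)*7^(2/3)*y/7) + C2*cos(sqrt(3)*7^(2/3)*y/7))*exp(-7^(2/3)*y/7)


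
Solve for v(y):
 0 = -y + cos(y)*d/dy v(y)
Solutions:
 v(y) = C1 + Integral(y/cos(y), y)


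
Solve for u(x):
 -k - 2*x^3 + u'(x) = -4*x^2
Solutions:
 u(x) = C1 + k*x + x^4/2 - 4*x^3/3


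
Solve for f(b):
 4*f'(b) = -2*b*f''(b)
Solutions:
 f(b) = C1 + C2/b


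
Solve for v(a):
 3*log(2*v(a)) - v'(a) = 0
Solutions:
 -Integral(1/(log(_y) + log(2)), (_y, v(a)))/3 = C1 - a


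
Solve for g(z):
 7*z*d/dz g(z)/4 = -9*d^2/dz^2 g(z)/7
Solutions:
 g(z) = C1 + C2*erf(7*sqrt(2)*z/12)


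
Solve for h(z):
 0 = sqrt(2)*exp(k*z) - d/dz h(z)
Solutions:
 h(z) = C1 + sqrt(2)*exp(k*z)/k


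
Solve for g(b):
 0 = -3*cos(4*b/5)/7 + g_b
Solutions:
 g(b) = C1 + 15*sin(4*b/5)/28


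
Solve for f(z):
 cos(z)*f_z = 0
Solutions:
 f(z) = C1


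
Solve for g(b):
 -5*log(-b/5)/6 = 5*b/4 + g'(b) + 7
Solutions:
 g(b) = C1 - 5*b^2/8 - 5*b*log(-b)/6 + b*(-37 + 5*log(5))/6


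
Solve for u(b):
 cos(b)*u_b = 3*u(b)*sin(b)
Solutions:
 u(b) = C1/cos(b)^3


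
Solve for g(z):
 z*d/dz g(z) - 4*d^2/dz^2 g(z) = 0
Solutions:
 g(z) = C1 + C2*erfi(sqrt(2)*z/4)


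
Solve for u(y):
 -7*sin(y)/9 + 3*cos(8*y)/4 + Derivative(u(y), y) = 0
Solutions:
 u(y) = C1 - 3*sin(8*y)/32 - 7*cos(y)/9


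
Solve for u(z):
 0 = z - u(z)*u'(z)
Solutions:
 u(z) = -sqrt(C1 + z^2)
 u(z) = sqrt(C1 + z^2)


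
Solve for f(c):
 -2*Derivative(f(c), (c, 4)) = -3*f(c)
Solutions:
 f(c) = C1*exp(-2^(3/4)*3^(1/4)*c/2) + C2*exp(2^(3/4)*3^(1/4)*c/2) + C3*sin(2^(3/4)*3^(1/4)*c/2) + C4*cos(2^(3/4)*3^(1/4)*c/2)


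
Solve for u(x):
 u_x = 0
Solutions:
 u(x) = C1


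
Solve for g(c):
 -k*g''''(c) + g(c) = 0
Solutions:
 g(c) = C1*exp(-c*(1/k)^(1/4)) + C2*exp(c*(1/k)^(1/4)) + C3*exp(-I*c*(1/k)^(1/4)) + C4*exp(I*c*(1/k)^(1/4))


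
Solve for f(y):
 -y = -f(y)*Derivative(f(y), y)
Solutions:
 f(y) = -sqrt(C1 + y^2)
 f(y) = sqrt(C1 + y^2)


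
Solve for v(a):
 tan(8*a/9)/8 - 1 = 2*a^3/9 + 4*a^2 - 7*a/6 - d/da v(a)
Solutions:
 v(a) = C1 + a^4/18 + 4*a^3/3 - 7*a^2/12 + a + 9*log(cos(8*a/9))/64


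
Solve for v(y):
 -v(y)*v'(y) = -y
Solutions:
 v(y) = -sqrt(C1 + y^2)
 v(y) = sqrt(C1 + y^2)


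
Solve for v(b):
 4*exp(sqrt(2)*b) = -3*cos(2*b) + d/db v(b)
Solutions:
 v(b) = C1 + 2*sqrt(2)*exp(sqrt(2)*b) + 3*sin(2*b)/2


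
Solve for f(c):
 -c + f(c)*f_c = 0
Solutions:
 f(c) = -sqrt(C1 + c^2)
 f(c) = sqrt(C1 + c^2)


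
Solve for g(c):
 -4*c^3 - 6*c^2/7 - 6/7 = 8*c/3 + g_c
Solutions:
 g(c) = C1 - c^4 - 2*c^3/7 - 4*c^2/3 - 6*c/7


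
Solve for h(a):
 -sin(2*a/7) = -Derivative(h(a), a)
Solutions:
 h(a) = C1 - 7*cos(2*a/7)/2


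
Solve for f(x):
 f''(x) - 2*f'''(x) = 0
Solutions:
 f(x) = C1 + C2*x + C3*exp(x/2)


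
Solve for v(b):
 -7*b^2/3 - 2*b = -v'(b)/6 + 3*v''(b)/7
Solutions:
 v(b) = C1 + C2*exp(7*b/18) + 14*b^3/3 + 42*b^2 + 216*b


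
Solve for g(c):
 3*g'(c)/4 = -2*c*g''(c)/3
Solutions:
 g(c) = C1 + C2/c^(1/8)


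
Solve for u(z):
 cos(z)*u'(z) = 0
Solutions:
 u(z) = C1


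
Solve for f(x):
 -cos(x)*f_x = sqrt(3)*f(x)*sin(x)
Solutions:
 f(x) = C1*cos(x)^(sqrt(3))


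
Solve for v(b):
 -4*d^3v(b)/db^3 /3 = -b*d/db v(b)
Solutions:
 v(b) = C1 + Integral(C2*airyai(6^(1/3)*b/2) + C3*airybi(6^(1/3)*b/2), b)


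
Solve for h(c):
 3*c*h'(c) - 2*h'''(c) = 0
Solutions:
 h(c) = C1 + Integral(C2*airyai(2^(2/3)*3^(1/3)*c/2) + C3*airybi(2^(2/3)*3^(1/3)*c/2), c)


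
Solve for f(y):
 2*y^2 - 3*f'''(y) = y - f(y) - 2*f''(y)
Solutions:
 f(y) = C3*exp(y) - 2*y^2 + y + (C1*sin(sqrt(11)*y/6) + C2*cos(sqrt(11)*y/6))*exp(-y/6) + 8


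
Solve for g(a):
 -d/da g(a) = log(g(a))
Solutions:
 li(g(a)) = C1 - a


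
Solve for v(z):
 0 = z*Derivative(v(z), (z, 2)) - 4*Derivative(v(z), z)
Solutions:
 v(z) = C1 + C2*z^5


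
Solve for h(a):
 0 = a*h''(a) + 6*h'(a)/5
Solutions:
 h(a) = C1 + C2/a^(1/5)


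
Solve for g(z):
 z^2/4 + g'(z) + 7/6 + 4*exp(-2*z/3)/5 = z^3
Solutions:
 g(z) = C1 + z^4/4 - z^3/12 - 7*z/6 + 6*exp(-2*z/3)/5


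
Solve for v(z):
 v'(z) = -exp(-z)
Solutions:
 v(z) = C1 + exp(-z)


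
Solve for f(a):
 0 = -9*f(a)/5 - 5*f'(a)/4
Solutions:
 f(a) = C1*exp(-36*a/25)


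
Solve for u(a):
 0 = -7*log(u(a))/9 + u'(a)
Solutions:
 li(u(a)) = C1 + 7*a/9


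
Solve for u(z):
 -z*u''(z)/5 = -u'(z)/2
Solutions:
 u(z) = C1 + C2*z^(7/2)


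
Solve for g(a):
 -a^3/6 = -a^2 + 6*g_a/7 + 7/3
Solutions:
 g(a) = C1 - 7*a^4/144 + 7*a^3/18 - 49*a/18


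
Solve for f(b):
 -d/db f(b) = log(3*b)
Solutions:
 f(b) = C1 - b*log(b) - b*log(3) + b


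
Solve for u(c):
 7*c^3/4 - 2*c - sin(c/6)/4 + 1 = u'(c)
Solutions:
 u(c) = C1 + 7*c^4/16 - c^2 + c + 3*cos(c/6)/2


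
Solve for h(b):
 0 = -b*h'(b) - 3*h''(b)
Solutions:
 h(b) = C1 + C2*erf(sqrt(6)*b/6)


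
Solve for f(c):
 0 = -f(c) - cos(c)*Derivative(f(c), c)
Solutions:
 f(c) = C1*sqrt(sin(c) - 1)/sqrt(sin(c) + 1)


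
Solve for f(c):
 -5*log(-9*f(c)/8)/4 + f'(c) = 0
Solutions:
 -4*Integral(1/(log(-_y) - 3*log(2) + 2*log(3)), (_y, f(c)))/5 = C1 - c


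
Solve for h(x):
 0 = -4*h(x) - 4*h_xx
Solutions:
 h(x) = C1*sin(x) + C2*cos(x)


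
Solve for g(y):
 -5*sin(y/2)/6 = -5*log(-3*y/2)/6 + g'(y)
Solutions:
 g(y) = C1 + 5*y*log(-y)/6 - 5*y/6 - 5*y*log(2)/6 + 5*y*log(3)/6 + 5*cos(y/2)/3


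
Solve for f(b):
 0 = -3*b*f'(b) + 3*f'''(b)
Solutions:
 f(b) = C1 + Integral(C2*airyai(b) + C3*airybi(b), b)


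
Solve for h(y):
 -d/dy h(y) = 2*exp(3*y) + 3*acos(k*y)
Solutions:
 h(y) = C1 - 3*Piecewise((y*acos(k*y) - sqrt(-k^2*y^2 + 1)/k, Ne(k, 0)), (pi*y/2, True)) - 2*exp(3*y)/3


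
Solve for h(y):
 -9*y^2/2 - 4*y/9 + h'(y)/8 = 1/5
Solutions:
 h(y) = C1 + 12*y^3 + 16*y^2/9 + 8*y/5


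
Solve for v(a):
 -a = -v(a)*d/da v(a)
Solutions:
 v(a) = -sqrt(C1 + a^2)
 v(a) = sqrt(C1 + a^2)


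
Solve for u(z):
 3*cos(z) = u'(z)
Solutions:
 u(z) = C1 + 3*sin(z)


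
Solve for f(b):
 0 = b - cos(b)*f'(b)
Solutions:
 f(b) = C1 + Integral(b/cos(b), b)


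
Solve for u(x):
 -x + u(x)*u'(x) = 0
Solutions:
 u(x) = -sqrt(C1 + x^2)
 u(x) = sqrt(C1 + x^2)


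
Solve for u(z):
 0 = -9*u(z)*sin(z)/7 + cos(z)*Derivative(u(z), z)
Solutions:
 u(z) = C1/cos(z)^(9/7)


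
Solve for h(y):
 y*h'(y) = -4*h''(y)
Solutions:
 h(y) = C1 + C2*erf(sqrt(2)*y/4)


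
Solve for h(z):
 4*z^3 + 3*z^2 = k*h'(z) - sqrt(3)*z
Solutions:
 h(z) = C1 + z^4/k + z^3/k + sqrt(3)*z^2/(2*k)


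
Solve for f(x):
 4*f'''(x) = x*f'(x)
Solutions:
 f(x) = C1 + Integral(C2*airyai(2^(1/3)*x/2) + C3*airybi(2^(1/3)*x/2), x)


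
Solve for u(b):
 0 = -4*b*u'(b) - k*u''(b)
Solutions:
 u(b) = C1 + C2*sqrt(k)*erf(sqrt(2)*b*sqrt(1/k))


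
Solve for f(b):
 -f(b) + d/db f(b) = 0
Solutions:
 f(b) = C1*exp(b)


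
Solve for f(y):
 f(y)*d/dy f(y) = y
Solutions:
 f(y) = -sqrt(C1 + y^2)
 f(y) = sqrt(C1 + y^2)


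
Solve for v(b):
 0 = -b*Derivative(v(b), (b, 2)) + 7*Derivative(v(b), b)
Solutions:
 v(b) = C1 + C2*b^8


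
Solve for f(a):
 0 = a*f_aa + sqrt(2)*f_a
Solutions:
 f(a) = C1 + C2*a^(1 - sqrt(2))


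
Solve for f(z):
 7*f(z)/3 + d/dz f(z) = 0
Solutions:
 f(z) = C1*exp(-7*z/3)


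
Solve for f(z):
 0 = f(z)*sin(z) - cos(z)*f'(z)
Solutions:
 f(z) = C1/cos(z)


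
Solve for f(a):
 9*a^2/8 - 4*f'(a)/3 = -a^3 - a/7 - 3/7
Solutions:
 f(a) = C1 + 3*a^4/16 + 9*a^3/32 + 3*a^2/56 + 9*a/28


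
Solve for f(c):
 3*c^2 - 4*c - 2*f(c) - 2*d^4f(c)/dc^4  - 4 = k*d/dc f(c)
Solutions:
 f(c) = C1*exp(c*(-sqrt(2)*3^(2/3)*sqrt((9*k^2 + sqrt(3)*sqrt(27*k^4 - 4096))^(1/3) + 16*3^(1/3)/(9*k^2 + sqrt(3)*sqrt(27*k^4 - 4096))^(1/3)) + 6*3^(1/6)*sqrt(sqrt(2)*k/sqrt((9*k^2 + sqrt(3)*sqrt(27*k^4 - 4096))^(1/3) + 16*3^(1/3)/(9*k^2 + sqrt(3)*sqrt(27*k^4 - 4096))^(1/3)) - (9*k^2 + sqrt(3)*sqrt(27*k^4 - 4096))^(1/3)/6 - 8*3^(1/3)/(3*(9*k^2 + sqrt(3)*sqrt(27*k^4 - 4096))^(1/3))))/12) + C2*exp(c*(sqrt(2)*3^(2/3)*sqrt((9*k^2 + sqrt(3)*sqrt(27*k^4 - 4096))^(1/3) + 16*3^(1/3)/(9*k^2 + sqrt(3)*sqrt(27*k^4 - 4096))^(1/3)) - 6*3^(1/6)*sqrt(-sqrt(2)*k/sqrt((9*k^2 + sqrt(3)*sqrt(27*k^4 - 4096))^(1/3) + 16*3^(1/3)/(9*k^2 + sqrt(3)*sqrt(27*k^4 - 4096))^(1/3)) - (9*k^2 + sqrt(3)*sqrt(27*k^4 - 4096))^(1/3)/6 - 8*3^(1/3)/(3*(9*k^2 + sqrt(3)*sqrt(27*k^4 - 4096))^(1/3))))/12) + C3*exp(c*(sqrt(2)*3^(2/3)*sqrt((9*k^2 + sqrt(3)*sqrt(27*k^4 - 4096))^(1/3) + 16*3^(1/3)/(9*k^2 + sqrt(3)*sqrt(27*k^4 - 4096))^(1/3)) + 6*3^(1/6)*sqrt(-sqrt(2)*k/sqrt((9*k^2 + sqrt(3)*sqrt(27*k^4 - 4096))^(1/3) + 16*3^(1/3)/(9*k^2 + sqrt(3)*sqrt(27*k^4 - 4096))^(1/3)) - (9*k^2 + sqrt(3)*sqrt(27*k^4 - 4096))^(1/3)/6 - 8*3^(1/3)/(3*(9*k^2 + sqrt(3)*sqrt(27*k^4 - 4096))^(1/3))))/12) + C4*exp(-c*(sqrt(2)*3^(2/3)*sqrt((9*k^2 + sqrt(3)*sqrt(27*k^4 - 4096))^(1/3) + 16*3^(1/3)/(9*k^2 + sqrt(3)*sqrt(27*k^4 - 4096))^(1/3)) + 6*3^(1/6)*sqrt(sqrt(2)*k/sqrt((9*k^2 + sqrt(3)*sqrt(27*k^4 - 4096))^(1/3) + 16*3^(1/3)/(9*k^2 + sqrt(3)*sqrt(27*k^4 - 4096))^(1/3)) - (9*k^2 + sqrt(3)*sqrt(27*k^4 - 4096))^(1/3)/6 - 8*3^(1/3)/(3*(9*k^2 + sqrt(3)*sqrt(27*k^4 - 4096))^(1/3))))/12) + 3*c^2/2 - 3*c*k/2 - 2*c + 3*k^2/4 + k - 2


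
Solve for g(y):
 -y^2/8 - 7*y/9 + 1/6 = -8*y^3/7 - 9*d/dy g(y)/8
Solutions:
 g(y) = C1 - 16*y^4/63 + y^3/27 + 28*y^2/81 - 4*y/27
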